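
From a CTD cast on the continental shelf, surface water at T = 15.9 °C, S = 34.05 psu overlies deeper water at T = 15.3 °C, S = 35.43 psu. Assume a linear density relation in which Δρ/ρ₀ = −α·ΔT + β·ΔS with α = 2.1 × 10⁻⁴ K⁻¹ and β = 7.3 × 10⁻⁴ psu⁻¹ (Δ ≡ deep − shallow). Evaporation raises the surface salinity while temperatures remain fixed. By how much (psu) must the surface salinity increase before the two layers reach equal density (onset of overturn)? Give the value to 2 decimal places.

Neutral buoyancy requires −α(T_deep − T_surf) + β(S_deep − S_surf′) = 0.
S_surf′ = S_deep − (α/β)·ΔT = 35.43 − (2.1 × 10⁻⁴/7.3 × 10⁻⁴)·(-0.6) = 35.6026 psu.
Increase required: 35.6026 − 34.05 = 1.5526 psu.

1.55 psu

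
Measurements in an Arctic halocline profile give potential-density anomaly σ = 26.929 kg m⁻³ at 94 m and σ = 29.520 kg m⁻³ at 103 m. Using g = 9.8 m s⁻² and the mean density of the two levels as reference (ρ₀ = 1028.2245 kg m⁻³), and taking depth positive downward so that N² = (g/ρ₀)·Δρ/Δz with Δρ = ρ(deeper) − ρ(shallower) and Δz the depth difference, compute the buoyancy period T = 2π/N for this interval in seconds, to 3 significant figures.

120 s

Δρ = 1029.520 − 1026.929 = 2.591 kg m⁻³ over Δz = 103 − 94 = 9 m.
N² = (9.8/1028.2245) × (2.591/9) = 2.7439 × 10⁻³ s⁻².
N = √(2.7439 × 10⁻³) = 0.052382 rad s⁻¹, so T = 2π/N = 119.95 s ≈ 120 s.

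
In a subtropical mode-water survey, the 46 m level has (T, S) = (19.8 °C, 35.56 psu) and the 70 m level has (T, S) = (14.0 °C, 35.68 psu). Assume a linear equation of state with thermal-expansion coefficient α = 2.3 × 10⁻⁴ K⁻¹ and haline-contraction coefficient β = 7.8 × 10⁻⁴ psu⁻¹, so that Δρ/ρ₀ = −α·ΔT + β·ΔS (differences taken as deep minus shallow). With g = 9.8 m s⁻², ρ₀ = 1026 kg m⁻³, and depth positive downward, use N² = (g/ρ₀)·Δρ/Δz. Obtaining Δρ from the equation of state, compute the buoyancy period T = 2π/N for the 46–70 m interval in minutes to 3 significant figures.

ΔT = -5.8 K, ΔS = +0.12 psu (deep − shallow).
Δρ/ρ₀ = −αΔT + βΔS = 1.334 × 10⁻³ + 9.36 × 10⁻⁵ = 1.4276 × 10⁻³, so Δρ ≈ 1.465 kg m⁻³.
N² = (g/ρ₀)·Δρ/Δz = g·(Δρ/ρ₀)/Δz = 9.8 × 1.4276 × 10⁻³ / 24 = 5.8294 × 10⁻⁴ s⁻².
N = √(5.8294 × 10⁻⁴) = 0.024144 rad s⁻¹ → T = 2π/N = 260.24 s = 4.3373 min ≈ 4.34 min.

4.34 min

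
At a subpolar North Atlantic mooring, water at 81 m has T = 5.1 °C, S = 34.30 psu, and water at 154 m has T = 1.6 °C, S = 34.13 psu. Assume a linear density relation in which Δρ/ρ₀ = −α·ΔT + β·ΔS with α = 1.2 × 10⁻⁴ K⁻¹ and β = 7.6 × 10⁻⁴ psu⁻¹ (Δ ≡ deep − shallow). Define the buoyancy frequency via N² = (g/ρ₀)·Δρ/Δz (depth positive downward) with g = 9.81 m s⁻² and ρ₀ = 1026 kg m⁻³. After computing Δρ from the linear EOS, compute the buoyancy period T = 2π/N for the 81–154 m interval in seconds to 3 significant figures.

1.01 × 10³ s

ΔT = -3.5 K, ΔS = -0.17 psu (deep − shallow).
Δρ/ρ₀ = −αΔT + βΔS = 4.20 × 10⁻⁴ − 1.292 × 10⁻⁴ = 2.908 × 10⁻⁴, so Δρ ≈ 0.2984 kg m⁻³.
N² = (g/ρ₀)·Δρ/Δz = g·(Δρ/ρ₀)/Δz = 9.81 × 2.908 × 10⁻⁴ / 73 = 3.9079 × 10⁻⁵ s⁻².
N = √(3.9079 × 10⁻⁵) = 6.2513 × 10⁻³ rad s⁻¹ → T = 2π/N = 1.0051 × 10³ s ≈ 1.01 × 10³ s.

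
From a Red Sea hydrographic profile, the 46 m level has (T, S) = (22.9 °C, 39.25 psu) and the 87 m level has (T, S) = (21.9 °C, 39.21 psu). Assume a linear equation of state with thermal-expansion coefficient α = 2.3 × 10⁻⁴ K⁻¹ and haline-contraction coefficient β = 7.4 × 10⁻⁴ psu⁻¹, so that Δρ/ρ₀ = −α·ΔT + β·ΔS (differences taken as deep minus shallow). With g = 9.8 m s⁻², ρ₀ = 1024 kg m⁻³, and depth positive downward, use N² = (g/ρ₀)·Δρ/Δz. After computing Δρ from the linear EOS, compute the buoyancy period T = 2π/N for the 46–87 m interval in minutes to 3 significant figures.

15.1 min

ΔT = -1.0 K, ΔS = -0.04 psu (deep − shallow).
Δρ/ρ₀ = −αΔT + βΔS = 2.30 × 10⁻⁴ − 2.96 × 10⁻⁵ = 2.004 × 10⁻⁴, so Δρ ≈ 0.2052 kg m⁻³.
N² = (g/ρ₀)·Δρ/Δz = g·(Δρ/ρ₀)/Δz = 9.8 × 2.004 × 10⁻⁴ / 41 = 4.7900 × 10⁻⁵ s⁻².
N = √(4.7900 × 10⁻⁵) = 6.9210 × 10⁻³ rad s⁻¹ → T = 2π/N = 907.84 s = 15.131 min ≈ 15.1 min.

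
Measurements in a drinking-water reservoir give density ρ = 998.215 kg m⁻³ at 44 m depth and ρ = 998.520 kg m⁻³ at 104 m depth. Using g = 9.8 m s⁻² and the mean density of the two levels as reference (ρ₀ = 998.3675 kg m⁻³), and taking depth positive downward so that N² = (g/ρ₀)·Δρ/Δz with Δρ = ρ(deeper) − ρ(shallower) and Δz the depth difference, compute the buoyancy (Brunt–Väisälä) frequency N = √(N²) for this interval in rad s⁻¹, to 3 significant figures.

7.06 × 10⁻³ rad s⁻¹

Δρ = 998.520 − 998.215 = 0.305 kg m⁻³ over Δz = 104 − 44 = 60 m.
N² = (9.8/998.3675) × (0.305/60) = 4.9898 × 10⁻⁵ s⁻².
N = √(4.9898 × 10⁻⁵) = 7.0639 × 10⁻³ rad s⁻¹ ≈ 7.06 × 10⁻³ rad s⁻¹.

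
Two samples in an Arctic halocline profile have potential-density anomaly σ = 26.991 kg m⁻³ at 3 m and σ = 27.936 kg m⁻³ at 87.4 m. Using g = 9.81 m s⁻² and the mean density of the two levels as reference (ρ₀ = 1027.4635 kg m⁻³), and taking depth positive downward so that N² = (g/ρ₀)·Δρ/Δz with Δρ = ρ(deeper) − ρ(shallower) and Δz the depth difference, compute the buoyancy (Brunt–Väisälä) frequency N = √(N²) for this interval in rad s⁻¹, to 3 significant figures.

0.0103 rad s⁻¹

Δρ = 1027.936 − 1026.991 = 0.945 kg m⁻³ over Δz = 87.4 − 3 = 84.4 m.
N² = (9.81/1027.4635) × (0.945/84.4) = 1.0690 × 10⁻⁴ s⁻².
N = √(1.0690 × 10⁻⁴) = 0.010339 rad s⁻¹ ≈ 0.0103 rad s⁻¹.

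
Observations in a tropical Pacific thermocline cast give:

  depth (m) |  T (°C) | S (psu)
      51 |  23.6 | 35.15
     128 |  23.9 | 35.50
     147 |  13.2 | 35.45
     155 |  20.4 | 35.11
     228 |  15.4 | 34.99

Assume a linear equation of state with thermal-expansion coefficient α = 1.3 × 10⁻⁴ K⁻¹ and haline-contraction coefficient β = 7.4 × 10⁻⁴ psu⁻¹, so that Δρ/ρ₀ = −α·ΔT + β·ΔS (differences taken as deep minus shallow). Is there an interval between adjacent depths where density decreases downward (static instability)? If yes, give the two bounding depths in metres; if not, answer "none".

Evaluate Δρ/ρ₀ = −αΔT + βΔS across each adjacent pair:
  51–128 m: −αΔT+βΔS = −(1.3 × 10⁻⁴)(+0.3)+(7.4 × 10⁻⁴)(+0.35) = 2.2 × 10⁻⁴ → stable
  128–147 m: −αΔT+βΔS = −(1.3 × 10⁻⁴)(-10.7)+(7.4 × 10⁻⁴)(-0.05) = 1.4 × 10⁻³ → stable
  147–155 m: −αΔT+βΔS = −(1.3 × 10⁻⁴)(+7.2)+(7.4 × 10⁻⁴)(-0.34) = -1.2 × 10⁻³ → UNSTABLE
  155–228 m: −αΔT+βΔS = −(1.3 × 10⁻⁴)(-5.0)+(7.4 × 10⁻⁴)(-0.12) = 5.6 × 10⁻⁴ → stable
The 147–155 m interval has Δρ < 0: lighter water underlies denser water.

147–155 m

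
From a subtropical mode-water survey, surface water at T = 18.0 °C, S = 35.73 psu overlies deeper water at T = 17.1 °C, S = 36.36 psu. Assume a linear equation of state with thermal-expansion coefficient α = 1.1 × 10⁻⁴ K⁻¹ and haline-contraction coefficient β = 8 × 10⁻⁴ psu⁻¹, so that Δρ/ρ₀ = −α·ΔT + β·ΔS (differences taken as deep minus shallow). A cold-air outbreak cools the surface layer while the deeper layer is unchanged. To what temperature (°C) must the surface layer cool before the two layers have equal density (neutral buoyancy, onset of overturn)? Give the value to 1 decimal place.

Neutral buoyancy requires Δρ = 0, i.e. −α(T_deep − T_surf′) + β(S_deep − S_surf) = 0.
T_surf′ = T_deep − (β/α)·ΔS = 17.1 − (8 × 10⁻⁴/1.1 × 10⁻⁴)·(+0.63) = 12.518 °C.
Cooling required: 18.0 − (12.518) = 5.482 °C.

12.5 °C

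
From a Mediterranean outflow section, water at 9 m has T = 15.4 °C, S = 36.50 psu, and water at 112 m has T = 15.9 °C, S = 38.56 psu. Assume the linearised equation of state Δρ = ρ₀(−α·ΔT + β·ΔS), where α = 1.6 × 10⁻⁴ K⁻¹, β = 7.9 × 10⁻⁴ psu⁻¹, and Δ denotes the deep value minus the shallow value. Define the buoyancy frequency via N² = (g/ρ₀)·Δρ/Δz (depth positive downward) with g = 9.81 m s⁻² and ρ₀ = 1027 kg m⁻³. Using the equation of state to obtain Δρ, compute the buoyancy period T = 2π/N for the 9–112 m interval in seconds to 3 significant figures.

518 s

ΔT = +0.5 K, ΔS = +2.06 psu (deep − shallow).
Δρ/ρ₀ = −αΔT + βΔS = -8.00 × 10⁻⁵ + 1.6274 × 10⁻³ = 1.5474 × 10⁻³, so Δρ ≈ 1.589 kg m⁻³.
N² = (g/ρ₀)·Δρ/Δz = g·(Δρ/ρ₀)/Δz = 9.81 × 1.5474 × 10⁻³ / 103 = 1.4738 × 10⁻⁴ s⁻².
N = √(1.4738 × 10⁻⁴) = 0.012140 rad s⁻¹ → T = 2π/N = 517.56 s ≈ 518 s.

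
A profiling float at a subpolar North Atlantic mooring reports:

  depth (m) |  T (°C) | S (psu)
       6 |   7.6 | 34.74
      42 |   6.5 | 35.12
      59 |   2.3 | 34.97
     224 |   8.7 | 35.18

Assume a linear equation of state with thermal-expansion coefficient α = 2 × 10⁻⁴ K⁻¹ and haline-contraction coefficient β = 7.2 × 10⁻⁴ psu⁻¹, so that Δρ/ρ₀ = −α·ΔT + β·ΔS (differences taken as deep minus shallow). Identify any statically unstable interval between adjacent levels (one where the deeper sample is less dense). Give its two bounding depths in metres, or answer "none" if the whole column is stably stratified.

59–224 m

Evaluate Δρ/ρ₀ = −αΔT + βΔS across each adjacent pair:
  6–42 m: −αΔT+βΔS = −(2 × 10⁻⁴)(-1.1)+(7.2 × 10⁻⁴)(+0.38) = 4.9 × 10⁻⁴ → stable
  42–59 m: −αΔT+βΔS = −(2 × 10⁻⁴)(-4.2)+(7.2 × 10⁻⁴)(-0.15) = 7.3 × 10⁻⁴ → stable
  59–224 m: −αΔT+βΔS = −(2 × 10⁻⁴)(+6.4)+(7.2 × 10⁻⁴)(+0.21) = -1.1 × 10⁻³ → UNSTABLE
The 59–224 m interval has Δρ < 0: lighter water underlies denser water.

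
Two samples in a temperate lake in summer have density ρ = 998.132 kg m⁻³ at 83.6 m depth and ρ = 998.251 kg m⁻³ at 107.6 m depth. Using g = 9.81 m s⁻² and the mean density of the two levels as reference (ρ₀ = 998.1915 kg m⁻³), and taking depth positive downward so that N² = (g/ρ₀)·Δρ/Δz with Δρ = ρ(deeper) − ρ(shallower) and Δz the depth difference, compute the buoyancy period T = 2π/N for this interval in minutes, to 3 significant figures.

Δρ = 998.251 − 998.132 = 0.119 kg m⁻³ over Δz = 107.6 − 83.6 = 24 m.
N² = (9.81/998.1915) × (0.119/24) = 4.8729 × 10⁻⁵ s⁻².
N = √(4.8729 × 10⁻⁵) = 6.9806 × 10⁻³ rad s⁻¹, so T = 2π/N = 900.09 s = 15.002 min ≈ 15.0 min.
Since Δρ > 0 the layer is stably stratified.

15.0 min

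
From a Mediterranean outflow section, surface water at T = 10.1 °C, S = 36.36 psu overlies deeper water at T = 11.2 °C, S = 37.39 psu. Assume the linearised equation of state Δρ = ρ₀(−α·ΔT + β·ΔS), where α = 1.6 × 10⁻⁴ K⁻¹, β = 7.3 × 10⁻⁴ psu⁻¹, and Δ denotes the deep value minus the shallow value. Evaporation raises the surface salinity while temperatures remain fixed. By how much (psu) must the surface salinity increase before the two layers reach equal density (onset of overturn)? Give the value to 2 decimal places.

Neutral buoyancy requires −α(T_deep − T_surf) + β(S_deep − S_surf′) = 0.
S_surf′ = S_deep − (α/β)·ΔT = 37.39 − (1.6 × 10⁻⁴/7.3 × 10⁻⁴)·(+1.1) = 37.1489 psu.
Increase required: 37.1489 − 36.36 = 0.7889 psu.

0.79 psu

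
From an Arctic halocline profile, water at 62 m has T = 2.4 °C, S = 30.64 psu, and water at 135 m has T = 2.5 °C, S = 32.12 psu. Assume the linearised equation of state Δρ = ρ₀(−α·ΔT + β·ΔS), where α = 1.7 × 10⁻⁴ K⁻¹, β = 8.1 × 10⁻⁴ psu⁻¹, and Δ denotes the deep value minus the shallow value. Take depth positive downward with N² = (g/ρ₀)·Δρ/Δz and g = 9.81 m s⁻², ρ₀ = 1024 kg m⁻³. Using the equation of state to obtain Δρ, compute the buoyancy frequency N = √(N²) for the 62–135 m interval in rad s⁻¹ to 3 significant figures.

0.0126 rad s⁻¹

ΔT = +0.1 K, ΔS = +1.48 psu (deep − shallow).
Δρ/ρ₀ = −αΔT + βΔS = -1.70 × 10⁻⁵ + 1.1988 × 10⁻³ = 1.1818 × 10⁻³, so Δρ ≈ 1.210 kg m⁻³.
N² = (g/ρ₀)·Δρ/Δz = g·(Δρ/ρ₀)/Δz = 9.81 × 1.1818 × 10⁻³ / 73 = 1.5881 × 10⁻⁴ s⁻².
N = √(1.5881 × 10⁻⁴) = 0.012602 rad s⁻¹ ≈ 0.0126 rad s⁻¹.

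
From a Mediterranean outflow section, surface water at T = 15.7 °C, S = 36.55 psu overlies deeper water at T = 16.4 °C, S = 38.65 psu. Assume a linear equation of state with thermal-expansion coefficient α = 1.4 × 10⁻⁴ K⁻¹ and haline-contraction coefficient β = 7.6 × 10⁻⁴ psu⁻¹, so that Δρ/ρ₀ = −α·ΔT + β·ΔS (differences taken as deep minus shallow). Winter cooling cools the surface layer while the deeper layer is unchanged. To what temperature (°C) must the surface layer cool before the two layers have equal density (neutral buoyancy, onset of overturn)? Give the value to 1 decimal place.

Neutral buoyancy requires Δρ = 0, i.e. −α(T_deep − T_surf′) + β(S_deep − S_surf) = 0.
T_surf′ = T_deep − (β/α)·ΔS = 16.4 − (7.6 × 10⁻⁴/1.4 × 10⁻⁴)·(+2.10) = 5.000 °C.
Cooling required: 15.7 − (5.000) = 10.700 °C.

5.0 °C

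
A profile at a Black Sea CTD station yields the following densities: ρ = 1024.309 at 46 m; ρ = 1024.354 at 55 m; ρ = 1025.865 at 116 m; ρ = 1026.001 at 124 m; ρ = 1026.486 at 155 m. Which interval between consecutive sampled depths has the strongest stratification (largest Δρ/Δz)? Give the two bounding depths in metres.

Compute the density gradient over each adjacent pair:
  46–55 m: Δρ/Δz = 0.045/9 = 5.0 × 10⁻³ kg m⁻⁴
  55–116 m: Δρ/Δz = 1.511/61 = 0.025 kg m⁻⁴
  116–124 m: Δρ/Δz = 0.136/8 = 0.017 kg m⁻⁴
  124–155 m: Δρ/Δz = 0.485/31 = 0.016 kg m⁻⁴
The largest gradient is in the 55–116 m interval — the pycnocline.

55–116 m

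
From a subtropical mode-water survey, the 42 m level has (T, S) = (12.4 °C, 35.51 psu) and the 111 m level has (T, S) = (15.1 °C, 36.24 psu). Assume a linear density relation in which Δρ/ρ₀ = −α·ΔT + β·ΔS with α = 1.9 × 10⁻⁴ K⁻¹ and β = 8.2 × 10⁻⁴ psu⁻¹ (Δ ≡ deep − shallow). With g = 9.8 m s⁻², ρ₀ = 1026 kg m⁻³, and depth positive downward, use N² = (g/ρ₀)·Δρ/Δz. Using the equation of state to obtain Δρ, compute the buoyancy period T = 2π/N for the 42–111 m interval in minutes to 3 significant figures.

30.0 min

ΔT = +2.7 K, ΔS = +0.73 psu (deep − shallow).
Δρ/ρ₀ = −αΔT + βΔS = -5.13 × 10⁻⁴ + 5.986 × 10⁻⁴ = 8.56 × 10⁻⁵, so Δρ ≈ 0.08783 kg m⁻³.
N² = (g/ρ₀)·Δρ/Δz = g·(Δρ/ρ₀)/Δz = 9.8 × 8.56 × 10⁻⁵ / 69 = 1.2158 × 10⁻⁵ s⁻².
N = √(1.2158 × 10⁻⁵) = 3.4868 × 10⁻³ rad s⁻¹ → T = 2π/N = 1.8020 × 10³ s = 30.033 min ≈ 30.0 min.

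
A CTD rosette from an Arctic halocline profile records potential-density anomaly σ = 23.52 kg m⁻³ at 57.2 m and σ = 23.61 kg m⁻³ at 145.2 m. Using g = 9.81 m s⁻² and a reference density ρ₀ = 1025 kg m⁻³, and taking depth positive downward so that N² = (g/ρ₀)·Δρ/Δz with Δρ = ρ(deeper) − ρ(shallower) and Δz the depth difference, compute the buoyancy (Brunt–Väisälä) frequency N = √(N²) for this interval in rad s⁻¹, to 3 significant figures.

3.13 × 10⁻³ rad s⁻¹

Δρ = 1023.61 − 1023.52 = 0.09 kg m⁻³ over Δz = 145.2 − 57.2 = 88 m.
N² = (9.81/1025) × (0.09/88) = 9.7882 × 10⁻⁶ s⁻².
N = √(9.7882 × 10⁻⁶) = 3.1286 × 10⁻³ rad s⁻¹ ≈ 3.13 × 10⁻³ rad s⁻¹.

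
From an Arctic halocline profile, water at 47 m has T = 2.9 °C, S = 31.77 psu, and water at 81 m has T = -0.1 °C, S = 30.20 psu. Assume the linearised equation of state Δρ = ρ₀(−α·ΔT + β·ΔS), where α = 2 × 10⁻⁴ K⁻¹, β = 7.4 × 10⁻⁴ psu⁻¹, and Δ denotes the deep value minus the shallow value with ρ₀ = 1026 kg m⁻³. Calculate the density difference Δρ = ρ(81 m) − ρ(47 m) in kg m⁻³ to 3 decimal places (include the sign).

ΔT = -3.0 K, ΔS = -1.57 psu (deep − shallow).
Δρ/ρ₀ = −(2 × 10⁻⁴)(-3.0) + (7.4 × 10⁻⁴)(-1.57) = -5.618 × 10⁻⁴.
Δρ = 1026 × (-5.618 × 10⁻⁴) = -0.576 kg m⁻³.
Negative Δρ: lighter below, statically unstable.

-0.576 kg m⁻³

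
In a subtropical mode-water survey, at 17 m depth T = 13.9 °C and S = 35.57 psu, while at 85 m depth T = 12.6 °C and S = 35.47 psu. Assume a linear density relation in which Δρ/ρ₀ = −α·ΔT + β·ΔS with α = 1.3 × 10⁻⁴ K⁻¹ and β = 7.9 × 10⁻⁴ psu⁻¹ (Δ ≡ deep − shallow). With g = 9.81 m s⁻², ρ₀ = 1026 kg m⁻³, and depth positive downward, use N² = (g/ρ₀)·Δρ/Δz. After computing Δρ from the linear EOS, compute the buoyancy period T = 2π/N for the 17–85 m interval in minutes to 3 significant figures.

29.1 min

ΔT = -1.3 K, ΔS = -0.10 psu (deep − shallow).
Δρ/ρ₀ = −αΔT + βΔS = 1.69 × 10⁻⁴ − 7.90 × 10⁻⁵ = 9.00 × 10⁻⁵, so Δρ ≈ 0.09234 kg m⁻³.
N² = (g/ρ₀)·Δρ/Δz = g·(Δρ/ρ₀)/Δz = 9.81 × 9.00 × 10⁻⁵ / 68 = 1.2984 × 10⁻⁵ s⁻².
N = √(1.2984 × 10⁻⁵) = 3.6033 × 10⁻³ rad s⁻¹ → T = 2π/N = 1.7437 × 10³ s = 29.062 min ≈ 29.1 min.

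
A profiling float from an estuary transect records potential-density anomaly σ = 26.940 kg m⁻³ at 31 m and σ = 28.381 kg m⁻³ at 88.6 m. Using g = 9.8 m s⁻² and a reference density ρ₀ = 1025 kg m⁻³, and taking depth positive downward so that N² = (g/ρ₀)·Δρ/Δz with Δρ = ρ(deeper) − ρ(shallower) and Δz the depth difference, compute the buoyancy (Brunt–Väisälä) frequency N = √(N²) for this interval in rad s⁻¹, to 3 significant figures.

Δρ = 1028.381 − 1026.940 = 1.441 kg m⁻³ over Δz = 88.6 − 31 = 57.6 m.
N² = (9.8/1025) × (1.441/57.6) = 2.3919 × 10⁻⁴ s⁻².
N = √(2.3919 × 10⁻⁴) = 0.015466 rad s⁻¹ ≈ 0.0155 rad s⁻¹.

0.0155 rad s⁻¹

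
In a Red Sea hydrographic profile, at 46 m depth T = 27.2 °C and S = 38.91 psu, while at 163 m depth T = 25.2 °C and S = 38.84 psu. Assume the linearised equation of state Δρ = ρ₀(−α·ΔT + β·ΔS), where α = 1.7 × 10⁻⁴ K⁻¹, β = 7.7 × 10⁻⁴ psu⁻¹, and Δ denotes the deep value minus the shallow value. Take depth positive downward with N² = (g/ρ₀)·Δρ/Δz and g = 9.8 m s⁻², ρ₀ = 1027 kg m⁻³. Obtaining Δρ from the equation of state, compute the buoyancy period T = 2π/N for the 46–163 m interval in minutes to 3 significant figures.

21.4 min

ΔT = -2.0 K, ΔS = -0.07 psu (deep − shallow).
Δρ/ρ₀ = −αΔT + βΔS = 3.40 × 10⁻⁴ − 5.39 × 10⁻⁵ = 2.861 × 10⁻⁴, so Δρ ≈ 0.2938 kg m⁻³.
N² = (g/ρ₀)·Δρ/Δz = g·(Δρ/ρ₀)/Δz = 9.8 × 2.861 × 10⁻⁴ / 117 = 2.3964 × 10⁻⁵ s⁻².
N = √(2.3964 × 10⁻⁵) = 4.8953 × 10⁻³ rad s⁻¹ → T = 2π/N = 1.2835 × 10³ s = 21.392 min ≈ 21.4 min.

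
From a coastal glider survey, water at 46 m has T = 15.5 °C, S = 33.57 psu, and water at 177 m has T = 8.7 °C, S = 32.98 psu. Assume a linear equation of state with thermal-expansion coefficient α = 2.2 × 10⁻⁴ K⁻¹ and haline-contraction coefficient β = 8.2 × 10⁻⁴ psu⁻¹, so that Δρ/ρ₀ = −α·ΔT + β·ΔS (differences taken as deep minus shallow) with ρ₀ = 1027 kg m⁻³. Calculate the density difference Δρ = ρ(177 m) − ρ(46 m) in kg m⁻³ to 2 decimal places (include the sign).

+1.04 kg m⁻³

ΔT = -6.8 K, ΔS = -0.59 psu (deep − shallow).
Δρ/ρ₀ = −(2.2 × 10⁻⁴)(-6.8) + (8.2 × 10⁻⁴)(-0.59) = 1.0122 × 10⁻³.
Δρ = 1027 × (1.0122 × 10⁻³) = +1.04 kg m⁻³.
Positive Δρ: denser below, stable.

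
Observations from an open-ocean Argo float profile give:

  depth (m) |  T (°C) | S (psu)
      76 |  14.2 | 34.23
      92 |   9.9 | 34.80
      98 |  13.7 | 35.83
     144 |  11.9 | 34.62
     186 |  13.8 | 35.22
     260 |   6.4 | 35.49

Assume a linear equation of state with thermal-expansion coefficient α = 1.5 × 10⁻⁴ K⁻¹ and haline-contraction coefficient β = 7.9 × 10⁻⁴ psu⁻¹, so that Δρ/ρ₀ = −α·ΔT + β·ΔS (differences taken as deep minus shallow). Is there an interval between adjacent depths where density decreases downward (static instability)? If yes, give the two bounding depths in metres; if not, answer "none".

98–144 m

Evaluate Δρ/ρ₀ = −αΔT + βΔS across each adjacent pair:
  76–92 m: −αΔT+βΔS = −(1.5 × 10⁻⁴)(-4.3)+(7.9 × 10⁻⁴)(+0.57) = 1.1 × 10⁻³ → stable
  92–98 m: −αΔT+βΔS = −(1.5 × 10⁻⁴)(+3.8)+(7.9 × 10⁻⁴)(+1.03) = 2.4 × 10⁻⁴ → stable
  98–144 m: −αΔT+βΔS = −(1.5 × 10⁻⁴)(-1.8)+(7.9 × 10⁻⁴)(-1.21) = -6.9 × 10⁻⁴ → UNSTABLE
  144–186 m: −αΔT+βΔS = −(1.5 × 10⁻⁴)(+1.9)+(7.9 × 10⁻⁴)(+0.60) = 1.9 × 10⁻⁴ → stable
  186–260 m: −αΔT+βΔS = −(1.5 × 10⁻⁴)(-7.4)+(7.9 × 10⁻⁴)(+0.27) = 1.3 × 10⁻³ → stable
The 98–144 m interval has Δρ < 0: lighter water underlies denser water.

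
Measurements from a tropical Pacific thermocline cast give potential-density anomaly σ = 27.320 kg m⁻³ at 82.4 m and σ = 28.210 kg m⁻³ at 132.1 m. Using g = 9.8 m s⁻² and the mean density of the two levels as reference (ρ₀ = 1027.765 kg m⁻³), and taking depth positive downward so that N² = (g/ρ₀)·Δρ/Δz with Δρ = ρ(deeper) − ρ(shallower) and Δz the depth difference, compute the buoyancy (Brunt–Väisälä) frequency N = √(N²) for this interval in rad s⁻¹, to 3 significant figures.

Δρ = 1028.210 − 1027.320 = 0.890 kg m⁻³ over Δz = 132.1 − 82.4 = 49.7 m.
N² = (9.8/1027.765) × (0.890/49.7) = 1.7075 × 10⁻⁴ s⁻².
N = √(1.7075 × 10⁻⁴) = 0.013067 rad s⁻¹ ≈ 0.0131 rad s⁻¹.

0.0131 rad s⁻¹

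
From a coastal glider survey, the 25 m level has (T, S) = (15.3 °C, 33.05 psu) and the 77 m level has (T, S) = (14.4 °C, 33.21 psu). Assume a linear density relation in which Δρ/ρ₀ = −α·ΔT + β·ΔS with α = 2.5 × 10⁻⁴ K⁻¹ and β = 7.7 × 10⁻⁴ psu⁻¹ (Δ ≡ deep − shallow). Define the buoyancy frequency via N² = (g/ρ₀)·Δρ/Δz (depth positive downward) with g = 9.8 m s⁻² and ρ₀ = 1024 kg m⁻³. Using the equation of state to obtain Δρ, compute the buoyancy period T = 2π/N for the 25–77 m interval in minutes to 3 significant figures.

ΔT = -0.9 K, ΔS = +0.16 psu (deep − shallow).
Δρ/ρ₀ = −αΔT + βΔS = 2.25 × 10⁻⁴ + 1.232 × 10⁻⁴ = 3.482 × 10⁻⁴, so Δρ ≈ 0.3566 kg m⁻³.
N² = (g/ρ₀)·Δρ/Δz = g·(Δρ/ρ₀)/Δz = 9.8 × 3.482 × 10⁻⁴ / 52 = 6.5622 × 10⁻⁵ s⁻².
N = √(6.5622 × 10⁻⁵) = 8.1007 × 10⁻³ rad s⁻¹ → T = 2π/N = 775.63 s = 12.927 min ≈ 12.9 min.

12.9 min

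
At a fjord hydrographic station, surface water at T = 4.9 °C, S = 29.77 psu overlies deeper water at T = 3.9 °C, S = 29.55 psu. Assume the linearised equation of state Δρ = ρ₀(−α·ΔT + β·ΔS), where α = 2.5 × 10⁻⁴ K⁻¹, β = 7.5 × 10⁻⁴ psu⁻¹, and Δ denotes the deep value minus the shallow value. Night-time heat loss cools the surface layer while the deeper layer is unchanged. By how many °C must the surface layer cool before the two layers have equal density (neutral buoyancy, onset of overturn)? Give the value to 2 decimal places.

0.34 °C

Neutral buoyancy requires Δρ = 0, i.e. −α(T_deep − T_surf′) + β(S_deep − S_surf) = 0.
T_surf′ = T_deep − (β/α)·ΔS = 3.9 − (7.5 × 10⁻⁴/2.5 × 10⁻⁴)·(-0.22) = 4.5600 °C.
Cooling required: 4.9 − (4.5600) = 0.3400 °C.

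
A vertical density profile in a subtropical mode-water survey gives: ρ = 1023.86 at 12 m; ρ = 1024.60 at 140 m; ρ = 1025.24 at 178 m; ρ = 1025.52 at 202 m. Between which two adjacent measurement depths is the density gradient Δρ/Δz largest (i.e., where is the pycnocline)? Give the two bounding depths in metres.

Compute the density gradient over each adjacent pair:
  12–140 m: Δρ/Δz = 0.74/128 = 5.8 × 10⁻³ kg m⁻⁴
  140–178 m: Δρ/Δz = 0.64/38 = 0.017 kg m⁻⁴
  178–202 m: Δρ/Δz = 0.28/24 = 0.012 kg m⁻⁴
The largest gradient is in the 140–178 m interval — the pycnocline.

140–178 m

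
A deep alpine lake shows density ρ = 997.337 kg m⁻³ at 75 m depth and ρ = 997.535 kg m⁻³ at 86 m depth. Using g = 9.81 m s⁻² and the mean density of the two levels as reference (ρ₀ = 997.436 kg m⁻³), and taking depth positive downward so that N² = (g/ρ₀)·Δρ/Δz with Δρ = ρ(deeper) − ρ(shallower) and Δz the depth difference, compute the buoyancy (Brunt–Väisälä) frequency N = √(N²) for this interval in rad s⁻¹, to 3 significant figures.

Δρ = 997.535 − 997.337 = 0.198 kg m⁻³ over Δz = 86 − 75 = 11 m.
N² = (9.81/997.436) × (0.198/11) = 1.7703 × 10⁻⁴ s⁻².
N = √(1.7703 × 10⁻⁴) = 0.013305 rad s⁻¹ ≈ 0.0133 rad s⁻¹.

0.0133 rad s⁻¹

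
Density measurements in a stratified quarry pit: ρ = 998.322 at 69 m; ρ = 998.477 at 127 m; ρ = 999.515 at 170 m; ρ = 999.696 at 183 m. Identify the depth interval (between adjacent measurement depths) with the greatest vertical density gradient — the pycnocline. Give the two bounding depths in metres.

127–170 m

Compute the density gradient over each adjacent pair:
  69–127 m: Δρ/Δz = 0.155/58 = 2.7 × 10⁻³ kg m⁻⁴
  127–170 m: Δρ/Δz = 1.038/43 = 0.024 kg m⁻⁴
  170–183 m: Δρ/Δz = 0.181/13 = 0.014 kg m⁻⁴
The largest gradient is in the 127–170 m interval — the pycnocline.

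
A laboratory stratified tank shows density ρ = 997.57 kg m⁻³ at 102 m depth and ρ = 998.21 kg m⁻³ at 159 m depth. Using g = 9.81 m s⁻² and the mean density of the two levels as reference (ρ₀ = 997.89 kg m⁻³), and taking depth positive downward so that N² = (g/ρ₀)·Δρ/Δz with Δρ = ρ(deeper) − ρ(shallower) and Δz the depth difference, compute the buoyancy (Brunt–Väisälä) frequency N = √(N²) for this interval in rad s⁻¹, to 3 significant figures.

0.0105 rad s⁻¹

Δρ = 998.21 − 997.57 = 0.64 kg m⁻³ over Δz = 159 − 102 = 57 m.
N² = (9.81/997.89) × (0.64/57) = 1.1038 × 10⁻⁴ s⁻².
N = √(1.1038 × 10⁻⁴) = 0.010506 rad s⁻¹ ≈ 0.0105 rad s⁻¹.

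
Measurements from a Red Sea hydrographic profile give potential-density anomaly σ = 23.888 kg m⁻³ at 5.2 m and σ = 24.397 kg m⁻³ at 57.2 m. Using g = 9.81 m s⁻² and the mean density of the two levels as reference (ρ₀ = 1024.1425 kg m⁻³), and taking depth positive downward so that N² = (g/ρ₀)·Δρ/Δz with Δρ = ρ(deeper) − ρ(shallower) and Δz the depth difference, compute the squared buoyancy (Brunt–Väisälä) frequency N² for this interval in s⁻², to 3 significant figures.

Δρ = 1024.397 − 1023.888 = 0.509 kg m⁻³ over Δz = 57.2 − 5.2 = 52 m.
N² = (9.81/1024.1425) × (0.509/52) = 9.3761 × 10⁻⁵ s⁻² ≈ 9.38 × 10⁻⁵ s⁻².

9.38 × 10⁻⁵ s⁻²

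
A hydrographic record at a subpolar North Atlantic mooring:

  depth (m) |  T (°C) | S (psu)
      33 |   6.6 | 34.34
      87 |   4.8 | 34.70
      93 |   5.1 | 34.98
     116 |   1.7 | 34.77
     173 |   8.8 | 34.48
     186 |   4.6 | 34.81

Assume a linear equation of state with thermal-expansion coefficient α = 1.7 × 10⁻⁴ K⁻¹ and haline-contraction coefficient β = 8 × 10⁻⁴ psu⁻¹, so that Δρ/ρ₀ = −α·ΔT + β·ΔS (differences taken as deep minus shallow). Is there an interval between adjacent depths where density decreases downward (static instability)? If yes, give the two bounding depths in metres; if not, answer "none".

116–173 m

Evaluate Δρ/ρ₀ = −αΔT + βΔS across each adjacent pair:
  33–87 m: −αΔT+βΔS = −(1.7 × 10⁻⁴)(-1.8)+(8 × 10⁻⁴)(+0.36) = 5.9 × 10⁻⁴ → stable
  87–93 m: −αΔT+βΔS = −(1.7 × 10⁻⁴)(+0.3)+(8 × 10⁻⁴)(+0.28) = 1.7 × 10⁻⁴ → stable
  93–116 m: −αΔT+βΔS = −(1.7 × 10⁻⁴)(-3.4)+(8 × 10⁻⁴)(-0.21) = 4.1 × 10⁻⁴ → stable
  116–173 m: −αΔT+βΔS = −(1.7 × 10⁻⁴)(+7.1)+(8 × 10⁻⁴)(-0.29) = -1.4 × 10⁻³ → UNSTABLE
  173–186 m: −αΔT+βΔS = −(1.7 × 10⁻⁴)(-4.2)+(8 × 10⁻⁴)(+0.33) = 9.8 × 10⁻⁴ → stable
The 116–173 m interval has Δρ < 0: lighter water underlies denser water.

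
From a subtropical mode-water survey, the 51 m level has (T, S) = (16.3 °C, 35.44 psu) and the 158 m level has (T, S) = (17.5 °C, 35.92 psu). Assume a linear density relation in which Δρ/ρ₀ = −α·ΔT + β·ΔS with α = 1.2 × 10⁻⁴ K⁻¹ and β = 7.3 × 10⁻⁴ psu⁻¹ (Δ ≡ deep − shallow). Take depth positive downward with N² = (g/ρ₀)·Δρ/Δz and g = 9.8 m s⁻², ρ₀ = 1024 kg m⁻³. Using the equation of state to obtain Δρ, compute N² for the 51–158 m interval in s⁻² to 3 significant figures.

ΔT = +1.2 K, ΔS = +0.48 psu (deep − shallow).
Δρ/ρ₀ = −αΔT + βΔS = -1.44 × 10⁻⁴ + 3.504 × 10⁻⁴ = 2.064 × 10⁻⁴, so Δρ ≈ 0.2114 kg m⁻³.
N² = (g/ρ₀)·Δρ/Δz = g·(Δρ/ρ₀)/Δz = 9.8 × 2.064 × 10⁻⁴ / 107 = 1.8904 × 10⁻⁵ s⁻² ≈ 1.89 × 10⁻⁵ s⁻².

1.89 × 10⁻⁵ s⁻²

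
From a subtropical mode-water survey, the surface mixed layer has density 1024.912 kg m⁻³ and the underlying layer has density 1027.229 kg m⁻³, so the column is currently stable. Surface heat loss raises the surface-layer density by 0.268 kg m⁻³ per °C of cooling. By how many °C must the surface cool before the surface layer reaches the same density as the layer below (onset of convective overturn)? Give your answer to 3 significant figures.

Density deficit of the surface layer: 1027.229 − 1024.912 = 2.317 kg m⁻³.
Required change = 2.317 / 0.268 = 8.65 °C.

8.65 °C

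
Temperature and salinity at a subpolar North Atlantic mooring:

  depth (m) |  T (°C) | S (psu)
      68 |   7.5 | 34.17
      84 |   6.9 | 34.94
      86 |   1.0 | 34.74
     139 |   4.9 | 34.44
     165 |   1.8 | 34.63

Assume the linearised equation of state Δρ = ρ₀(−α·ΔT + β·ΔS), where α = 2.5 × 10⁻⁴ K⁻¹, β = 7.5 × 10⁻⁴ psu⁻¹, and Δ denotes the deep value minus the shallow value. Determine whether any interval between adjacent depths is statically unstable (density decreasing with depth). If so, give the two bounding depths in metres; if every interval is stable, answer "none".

86–139 m

Evaluate Δρ/ρ₀ = −αΔT + βΔS across each adjacent pair:
  68–84 m: −αΔT+βΔS = −(2.5 × 10⁻⁴)(-0.6)+(7.5 × 10⁻⁴)(+0.77) = 7.3 × 10⁻⁴ → stable
  84–86 m: −αΔT+βΔS = −(2.5 × 10⁻⁴)(-5.9)+(7.5 × 10⁻⁴)(-0.20) = 1.3 × 10⁻³ → stable
  86–139 m: −αΔT+βΔS = −(2.5 × 10⁻⁴)(+3.9)+(7.5 × 10⁻⁴)(-0.30) = -1.2 × 10⁻³ → UNSTABLE
  139–165 m: −αΔT+βΔS = −(2.5 × 10⁻⁴)(-3.1)+(7.5 × 10⁻⁴)(+0.19) = 9.2 × 10⁻⁴ → stable
The 86–139 m interval has Δρ < 0: lighter water underlies denser water.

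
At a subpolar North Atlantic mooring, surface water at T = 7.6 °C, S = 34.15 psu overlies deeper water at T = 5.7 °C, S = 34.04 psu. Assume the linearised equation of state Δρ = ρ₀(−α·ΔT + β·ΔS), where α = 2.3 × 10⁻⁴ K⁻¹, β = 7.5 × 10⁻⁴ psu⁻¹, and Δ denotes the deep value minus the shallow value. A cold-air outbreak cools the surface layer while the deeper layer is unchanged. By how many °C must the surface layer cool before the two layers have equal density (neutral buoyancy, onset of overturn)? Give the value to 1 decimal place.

Neutral buoyancy requires Δρ = 0, i.e. −α(T_deep − T_surf′) + β(S_deep − S_surf) = 0.
T_surf′ = T_deep − (β/α)·ΔS = 5.7 − (7.5 × 10⁻⁴/2.3 × 10⁻⁴)·(-0.11) = 6.059 °C.
Cooling required: 7.6 − (6.059) = 1.541 °C.

1.5 °C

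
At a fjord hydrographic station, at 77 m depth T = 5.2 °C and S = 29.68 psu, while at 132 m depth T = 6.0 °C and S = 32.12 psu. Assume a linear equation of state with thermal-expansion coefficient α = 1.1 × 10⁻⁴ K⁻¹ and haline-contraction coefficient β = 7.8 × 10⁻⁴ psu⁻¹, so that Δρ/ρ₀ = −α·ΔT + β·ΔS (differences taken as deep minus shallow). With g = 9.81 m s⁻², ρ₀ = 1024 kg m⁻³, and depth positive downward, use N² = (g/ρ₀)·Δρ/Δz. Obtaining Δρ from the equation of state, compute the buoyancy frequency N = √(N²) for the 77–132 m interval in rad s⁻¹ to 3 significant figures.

ΔT = +0.8 K, ΔS = +2.44 psu (deep − shallow).
Δρ/ρ₀ = −αΔT + βΔS = -8.80 × 10⁻⁵ + 1.9032 × 10⁻³ = 1.8152 × 10⁻³, so Δρ ≈ 1.859 kg m⁻³.
N² = (g/ρ₀)·Δρ/Δz = g·(Δρ/ρ₀)/Δz = 9.81 × 1.8152 × 10⁻³ / 55 = 3.2377 × 10⁻⁴ s⁻².
N = √(3.2377 × 10⁻⁴) = 0.017994 rad s⁻¹ ≈ 0.0180 rad s⁻¹.

0.0180 rad s⁻¹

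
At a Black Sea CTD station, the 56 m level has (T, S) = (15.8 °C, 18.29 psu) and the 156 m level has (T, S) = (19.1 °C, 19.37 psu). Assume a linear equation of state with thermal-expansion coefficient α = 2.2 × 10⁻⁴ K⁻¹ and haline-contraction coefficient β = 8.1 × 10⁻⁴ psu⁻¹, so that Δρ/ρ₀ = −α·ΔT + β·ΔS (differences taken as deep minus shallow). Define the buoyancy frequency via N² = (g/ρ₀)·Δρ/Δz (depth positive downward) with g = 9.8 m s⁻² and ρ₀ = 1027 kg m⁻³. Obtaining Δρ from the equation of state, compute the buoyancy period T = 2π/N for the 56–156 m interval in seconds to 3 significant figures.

ΔT = +3.3 K, ΔS = +1.08 psu (deep − shallow).
Δρ/ρ₀ = −αΔT + βΔS = -7.26 × 10⁻⁴ + 8.748 × 10⁻⁴ = 1.488 × 10⁻⁴, so Δρ ≈ 0.1528 kg m⁻³.
N² = (g/ρ₀)·Δρ/Δz = g·(Δρ/ρ₀)/Δz = 9.8 × 1.488 × 10⁻⁴ / 100 = 1.4582 × 10⁻⁵ s⁻².
N = √(1.4582 × 10⁻⁵) = 3.8186 × 10⁻³ rad s⁻¹ → T = 2π/N = 1.6454 × 10³ s ≈ 1.65 × 10³ s.

1.65 × 10³ s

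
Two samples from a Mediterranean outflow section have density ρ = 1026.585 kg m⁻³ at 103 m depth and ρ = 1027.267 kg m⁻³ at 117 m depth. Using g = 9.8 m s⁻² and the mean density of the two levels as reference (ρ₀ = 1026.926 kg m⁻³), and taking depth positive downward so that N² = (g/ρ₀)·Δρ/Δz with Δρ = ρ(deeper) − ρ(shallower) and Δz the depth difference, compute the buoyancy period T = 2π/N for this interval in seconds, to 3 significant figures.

291 s

Δρ = 1027.267 − 1026.585 = 0.682 kg m⁻³ over Δz = 117 − 103 = 14 m.
N² = (9.8/1026.926) × (0.682/14) = 4.6488 × 10⁻⁴ s⁻².
N = √(4.6488 × 10⁻⁴) = 0.021561 rad s⁻¹, so T = 2π/N = 291.41 s ≈ 291 s.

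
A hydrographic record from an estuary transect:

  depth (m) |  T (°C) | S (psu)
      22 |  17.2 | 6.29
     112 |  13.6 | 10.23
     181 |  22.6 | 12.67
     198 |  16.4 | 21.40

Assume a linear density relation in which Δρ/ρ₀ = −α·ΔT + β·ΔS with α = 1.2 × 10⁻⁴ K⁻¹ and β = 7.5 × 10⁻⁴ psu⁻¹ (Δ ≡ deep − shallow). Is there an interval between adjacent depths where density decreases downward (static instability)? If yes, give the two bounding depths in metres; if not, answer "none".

Evaluate Δρ/ρ₀ = −αΔT + βΔS across each adjacent pair:
  22–112 m: −αΔT+βΔS = −(1.2 × 10⁻⁴)(-3.6)+(7.5 × 10⁻⁴)(+3.94) = 3.4 × 10⁻³ → stable
  112–181 m: −αΔT+βΔS = −(1.2 × 10⁻⁴)(+9.0)+(7.5 × 10⁻⁴)(+2.44) = 7.5 × 10⁻⁴ → stable
  181–198 m: −αΔT+βΔS = −(1.2 × 10⁻⁴)(-6.2)+(7.5 × 10⁻⁴)(+8.73) = 7.3 × 10⁻³ → stable
Every interval has Δρ > 0: the column is stably stratified throughout.

none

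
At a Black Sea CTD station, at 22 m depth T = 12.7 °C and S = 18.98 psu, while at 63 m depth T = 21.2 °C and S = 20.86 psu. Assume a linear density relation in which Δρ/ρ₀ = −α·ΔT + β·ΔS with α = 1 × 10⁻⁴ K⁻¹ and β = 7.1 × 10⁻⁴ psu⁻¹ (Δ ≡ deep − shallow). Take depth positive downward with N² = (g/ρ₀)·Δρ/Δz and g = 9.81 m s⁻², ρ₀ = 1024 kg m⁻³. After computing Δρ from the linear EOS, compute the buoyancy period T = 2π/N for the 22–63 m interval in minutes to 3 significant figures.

ΔT = +8.5 K, ΔS = +1.88 psu (deep − shallow).
Δρ/ρ₀ = −αΔT + βΔS = -8.50 × 10⁻⁴ + 1.3348 × 10⁻³ = 4.848 × 10⁻⁴, so Δρ ≈ 0.4964 kg m⁻³.
N² = (g/ρ₀)·Δρ/Δz = g·(Δρ/ρ₀)/Δz = 9.81 × 4.848 × 10⁻⁴ / 41 = 1.1600 × 10⁻⁴ s⁻².
N = √(1.1600 × 10⁻⁴) = 0.010770 rad s⁻¹ → T = 2π/N = 583.40 s = 9.7233 min ≈ 9.72 min.

9.72 min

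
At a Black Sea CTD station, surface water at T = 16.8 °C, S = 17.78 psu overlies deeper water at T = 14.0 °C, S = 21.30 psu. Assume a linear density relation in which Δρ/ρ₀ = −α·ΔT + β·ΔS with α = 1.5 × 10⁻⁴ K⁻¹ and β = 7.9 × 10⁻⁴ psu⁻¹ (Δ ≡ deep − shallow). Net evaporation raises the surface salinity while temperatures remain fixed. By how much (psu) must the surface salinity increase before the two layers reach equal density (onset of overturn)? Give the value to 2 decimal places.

Neutral buoyancy requires −α(T_deep − T_surf) + β(S_deep − S_surf′) = 0.
S_surf′ = S_deep − (α/β)·ΔT = 21.30 − (1.5 × 10⁻⁴/7.9 × 10⁻⁴)·(-2.8) = 21.8316 psu.
Increase required: 21.8316 − 17.78 = 4.0516 psu.

4.05 psu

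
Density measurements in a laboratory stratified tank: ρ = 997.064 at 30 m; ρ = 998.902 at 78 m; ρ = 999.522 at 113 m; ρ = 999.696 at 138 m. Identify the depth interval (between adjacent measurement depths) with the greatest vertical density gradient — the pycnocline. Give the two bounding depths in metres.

Compute the density gradient over each adjacent pair:
  30–78 m: Δρ/Δz = 1.838/48 = 0.038 kg m⁻⁴
  78–113 m: Δρ/Δz = 0.620/35 = 0.018 kg m⁻⁴
  113–138 m: Δρ/Δz = 0.174/25 = 7.0 × 10⁻³ kg m⁻⁴
The largest gradient is in the 30–78 m interval — the pycnocline.

30–78 m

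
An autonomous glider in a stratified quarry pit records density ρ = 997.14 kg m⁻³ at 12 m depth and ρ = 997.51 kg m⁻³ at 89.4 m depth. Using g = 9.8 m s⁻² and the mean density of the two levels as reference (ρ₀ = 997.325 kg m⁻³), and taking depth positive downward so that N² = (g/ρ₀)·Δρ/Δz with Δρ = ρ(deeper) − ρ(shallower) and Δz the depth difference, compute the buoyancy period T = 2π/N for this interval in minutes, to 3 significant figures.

Δρ = 997.51 − 997.14 = 0.37 kg m⁻³ over Δz = 89.4 − 12 = 77.4 m.
N² = (9.8/997.325) × (0.37/77.4) = 4.6973 × 10⁻⁵ s⁻².
N = √(4.6973 × 10⁻⁵) = 6.8537 × 10⁻³ rad s⁻¹, so T = 2π/N = 916.76 s = 15.279 min ≈ 15.3 min.

15.3 min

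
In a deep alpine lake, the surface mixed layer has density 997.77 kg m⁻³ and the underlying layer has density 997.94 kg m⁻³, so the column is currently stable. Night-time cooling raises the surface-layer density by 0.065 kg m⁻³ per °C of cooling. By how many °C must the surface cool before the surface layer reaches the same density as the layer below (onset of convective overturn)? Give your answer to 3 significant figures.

Density deficit of the surface layer: 997.94 − 997.77 = 0.17 kg m⁻³.
Required change = 0.17 / 0.065 = 2.62 °C.

2.62 °C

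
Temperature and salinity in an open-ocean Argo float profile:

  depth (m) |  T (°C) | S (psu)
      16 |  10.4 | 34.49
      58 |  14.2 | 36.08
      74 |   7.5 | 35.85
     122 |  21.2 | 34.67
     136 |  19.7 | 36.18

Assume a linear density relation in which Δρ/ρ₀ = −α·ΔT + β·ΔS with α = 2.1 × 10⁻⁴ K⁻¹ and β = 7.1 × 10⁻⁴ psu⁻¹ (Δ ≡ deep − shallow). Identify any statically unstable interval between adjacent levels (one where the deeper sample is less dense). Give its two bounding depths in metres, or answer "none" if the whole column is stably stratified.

Evaluate Δρ/ρ₀ = −αΔT + βΔS across each adjacent pair:
  16–58 m: −αΔT+βΔS = −(2.1 × 10⁻⁴)(+3.8)+(7.1 × 10⁻⁴)(+1.59) = 3.3 × 10⁻⁴ → stable
  58–74 m: −αΔT+βΔS = −(2.1 × 10⁻⁴)(-6.7)+(7.1 × 10⁻⁴)(-0.23) = 1.2 × 10⁻³ → stable
  74–122 m: −αΔT+βΔS = −(2.1 × 10⁻⁴)(+13.7)+(7.1 × 10⁻⁴)(-1.18) = -3.7 × 10⁻³ → UNSTABLE
  122–136 m: −αΔT+βΔS = −(2.1 × 10⁻⁴)(-1.5)+(7.1 × 10⁻⁴)(+1.51) = 1.4 × 10⁻³ → stable
The 74–122 m interval has Δρ < 0: lighter water underlies denser water.

74–122 m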